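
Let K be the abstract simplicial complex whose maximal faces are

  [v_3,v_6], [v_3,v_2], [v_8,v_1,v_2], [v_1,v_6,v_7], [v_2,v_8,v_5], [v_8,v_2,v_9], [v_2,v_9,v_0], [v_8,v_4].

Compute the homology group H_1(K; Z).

K has 10 vertices, 15 edges, 5 triangles.
rank ∂_1 = 9, rank ∂_2 = 5 ⇒ b_1 = 15 − 9 − 5 = 1; all invariant factors of ∂_2 are 1 so no torsion. So H_1 = Z.

H_1 ≅ Z.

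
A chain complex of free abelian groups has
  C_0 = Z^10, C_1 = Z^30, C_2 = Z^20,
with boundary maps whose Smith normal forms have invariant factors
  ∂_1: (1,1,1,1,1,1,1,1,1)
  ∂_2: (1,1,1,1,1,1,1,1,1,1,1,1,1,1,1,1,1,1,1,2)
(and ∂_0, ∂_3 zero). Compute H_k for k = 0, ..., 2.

H_0: b_0 = 10 − 0 − 9 = 1; torsion from ∂_1 factors > 1: none. So H_0 = Z.
H_1: b_1 = 30 − 9 − 20 = 1; torsion from ∂_2 factors > 1: [2]. So H_1 = Z ⊕ Z/2Z.
H_2: b_2 = 20 − 20 − 0 = 0; torsion from ∂_3 factors > 1: none. So H_2 = 0.

H_0 = Z,  H_1 = Z ⊕ Z/2Z,  H_2 = 0.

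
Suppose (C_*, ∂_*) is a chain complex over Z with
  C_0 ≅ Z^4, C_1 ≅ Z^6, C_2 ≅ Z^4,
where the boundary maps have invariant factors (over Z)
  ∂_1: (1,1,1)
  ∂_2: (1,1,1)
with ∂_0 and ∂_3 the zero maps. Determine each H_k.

H_0 = Z,  H_1 = 0,  H_2 = Z.

H_0: b_0 = 4 − 0 − 3 = 1; torsion from ∂_1 factors > 1: none. So H_0 = Z.
H_1: b_1 = 6 − 3 − 3 = 0; torsion from ∂_2 factors > 1: none. So H_1 = 0.
H_2: b_2 = 4 − 3 − 0 = 1; torsion from ∂_3 factors > 1: none. So H_2 = Z.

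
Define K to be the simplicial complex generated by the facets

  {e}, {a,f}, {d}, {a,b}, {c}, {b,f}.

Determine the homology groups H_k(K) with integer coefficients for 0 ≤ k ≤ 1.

Take the total order a < b < c < d < e < f on the vertex set. Then K (dimension 1) consists of the simplices:

  0-simplices (6): a, b, c, d, e, f
  1-simplices (3): ab, af, bf

so the chain groups are C_0 ≅ Z^6, C_1 ≅ Z^3.

∂_1: C_1 → C_0 maps an edge to its endpoints' difference, ∂[p,q] = q − p. For instance
  ∂ab = b − a.
As a 6×3 matrix over Z this has rank 2, with invariant factors (1,1).

From H_k ≅ ker(∂_k) / im(∂_{k+1}) we obtain:

  H_0: rank C_0 − rank ∂_1 = 6 − 2 = 4, and the invariant factors of ∂_1 are all 1, so H_0 = Z^4.
  H_1: rank ker ∂_1 − rank ∂_2 = (3 − 2) − 0 = 1, and there is no ∂_2, so H_1 = Z.

(K is a triangulation of the disjoint union of the circle S^1 and a set of 3 points.)

H_0 = Z^4,  H_1 = Z.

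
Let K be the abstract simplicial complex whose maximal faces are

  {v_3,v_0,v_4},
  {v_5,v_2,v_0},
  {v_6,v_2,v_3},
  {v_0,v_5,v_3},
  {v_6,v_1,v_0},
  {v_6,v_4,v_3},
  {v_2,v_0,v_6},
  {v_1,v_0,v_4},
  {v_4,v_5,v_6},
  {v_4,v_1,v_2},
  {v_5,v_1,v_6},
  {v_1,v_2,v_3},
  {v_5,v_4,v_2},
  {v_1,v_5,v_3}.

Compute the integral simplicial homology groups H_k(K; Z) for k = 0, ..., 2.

H_0 = Z,  H_1 = Z^2,  H_2 = Z.

We work with the vertex ordering v_0 < v_1 < v_2 < v_3 < v_4 < v_5 < v_6. The simplices of K, each written with vertices in increasing order, are:

  0-simplices (7): [v_0], [v_1], [v_2], [v_3], [v_4], [v_5], [v_6]
  1-simplices (21): (21 of them)
  2-simplices (14): (14 of them)

so the chain groups are C_0 ≅ Z^7, C_1 ≅ Z^21, C_2 ≅ Z^14.

∂_1: C_1 → C_0 is given by ∂[p,q] = [q] − [p]. For instance
  ∂[v_2,v_6] = [v_6] − [v_2].
The 7×21 boundary matrix has rank 6 and Smith normal form diag(1,1,1,1,1,1).

∂_2: C_2 → C_1 maps a triangle to the signed sum of its edges. For instance
  ∂[v_0,v_2,v_5] = [v_2,v_5] − [v_0,v_5] + [v_0,v_2],
  ∂[v_0,v_3,v_4] = [v_3,v_4] − [v_0,v_4] + [v_0,v_3].
The resulting 21×14 matrix has rank 13, and its Smith normal form has invariant factors (1,1,1,1,1,1,1,1,1,1,1,1,1).

Computing H_k = (kernel of ∂_k) / (image of ∂_{k+1}):

  H_0: rank C_0 − rank ∂_1 = 7 − 6 = 1, and the invariant factors of ∂_1 are all 1, so H_0 = Z.
  H_1: rank ker ∂_1 − rank ∂_2 = (21 − 6) − 13 = 2, and the invariant factors of ∂_2 are all 1, so H_1 = Z^2.
  H_2: rank ker ∂_2 − rank ∂_3 = (14 − 13) − 0 = 1, and there is no ∂_3, so H_2 = Z.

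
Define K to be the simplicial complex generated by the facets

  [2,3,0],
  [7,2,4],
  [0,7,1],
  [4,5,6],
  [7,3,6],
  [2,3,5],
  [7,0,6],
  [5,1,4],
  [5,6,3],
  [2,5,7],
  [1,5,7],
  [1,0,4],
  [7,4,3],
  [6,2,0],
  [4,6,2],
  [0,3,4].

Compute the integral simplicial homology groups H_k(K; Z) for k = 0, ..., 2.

H_0 ≅ Z,  H_1 ≅ Z^2,  H_2 ≅ Z.

K has 8 vertices, 24 edges, 16 triangles.
rank ∂_0 = 0, rank ∂_1 = 7 ⇒ b_0 = 8 − 0 − 7 = 1; all invariant factors of ∂_1 are 1 so no torsion. So H_0 = Z.
rank ∂_1 = 7, rank ∂_2 = 15 ⇒ b_1 = 24 − 7 − 15 = 2; all invariant factors of ∂_2 are 1 so no torsion. So H_1 = Z^2.
rank ∂_2 = 15, rank ∂_3 = 0 ⇒ b_2 = 16 − 15 − 0 = 1. So H_2 = Z.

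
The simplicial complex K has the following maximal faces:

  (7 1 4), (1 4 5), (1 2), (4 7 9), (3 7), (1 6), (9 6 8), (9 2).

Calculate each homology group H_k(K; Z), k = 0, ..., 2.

H_0 = Z,  H_1 = Z^2,  H_2 = 0.

Take the total order 1 < 2 < 3 < 4 < 5 < 6 < 7 < 8 < 9 on the vertex set. Then K (dimension 2) consists of the simplices:

  0-simplices (9): [1], [2], [3], [4], [5], [6], [7], [8], [9]
  1-simplices (14): [1,2], [1,4], [1,5], [1,6], [1,7], [2,9], [3,7], [4,5], [4,7], [4,9], [6,8], [6,9], [7,9], [8,9]
  2-simplices (4): [1,4,5], [1,4,7], [4,7,9], [6,8,9]

so the chain groups are C_0 ≅ Z^9, C_1 ≅ Z^14, C_2 ≅ Z^4.

The boundary map ∂_1: C_1 → C_0 is given by ∂[p,q] = [q] − [p]. For instance
  ∂[4,5] = [5] − [4].
As a 9×14 matrix over Z this has rank 8, with invariant factors (1,1,1,1,1,1,1,1).

The boundary map ∂_2: C_2 → C_1 acts by ∂[p,q,r] = [q,r] − [p,r] + [p,q]. For instance
  ∂[6,8,9] = [8,9] − [6,9] + [6,8],
  ∂[1,4,5] = [4,5] − [1,5] + [1,4].
The 14×4 boundary matrix has rank 4 and Smith normal form diag(1,1,1,1).

Computing H_k = (kernel of ∂_k) / (image of ∂_{k+1}):

  H_0: rank C_0 − rank ∂_1 = 9 − 8 = 1, and the invariant factors of ∂_1 are all 1, so H_0 = Z.
  H_1: rank ker ∂_1 − rank ∂_2 = (14 − 8) − 4 = 2, and the invariant factors of ∂_2 are all 1, so H_1 = Z^2.
  H_2: rank ker ∂_2 − rank ∂_3 = (4 − 4) − 0 = 0, and there is no ∂_3, so H_2 = 0.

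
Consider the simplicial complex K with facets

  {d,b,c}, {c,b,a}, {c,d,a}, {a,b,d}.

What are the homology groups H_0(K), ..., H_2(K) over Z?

We work with the vertex ordering a < b < c < d. The simplices of K, each written with vertices in increasing order, are:

  0-simplices (4): a, b, c, d
  1-simplices (6): ab, ac, ad, bc, bd, cd
  2-simplices (4): abc, abd, acd, bcd

Hence C_0 ≅ Z^4, C_1 ≅ Z^6, C_2 ≅ Z^4.

The boundary map ∂_1: C_1 → C_0 is given by ∂[p,q] = [q] − [p].
The resulting 4×6 matrix has rank 3, and its Smith normal form has invariant factors (1,1,1).

Boundary ∂_2: C_2 → C_1 maps a triangle to the signed sum of its edges. For instance
  ∂bcd = cd − bd + bc,
  ∂abd = bd − ad + ab.
The resulting 6×4 matrix has rank 3, and its Smith normal form has invariant factors (1,1,1).

From H_k ≅ ker(∂_k) / im(∂_{k+1}) we obtain:

  H_0: rank C_0 − rank ∂_1 = 4 − 3 = 1, and the invariant factors of ∂_1 are all 1, so H_0 ≅ Z.
  H_1: rank ker ∂_1 − rank ∂_2 = (6 − 3) − 3 = 0, and the invariant factors of ∂_2 are all 1, so H_1 ≅ 0.
  H_2: rank ker ∂_2 − rank ∂_3 = (4 − 3) − 0 = 1, and there is no ∂_3, so H_2 ≅ Z.

As a check, the Euler characteristic is 4 − 6 + 4 = 2, which agrees with 1 − 0 + 1 = 2.
(K is a triangulation of the 2-sphere S^2.)

H_0 ≅ Z,  H_1 = 0,  H_2 ≅ Z.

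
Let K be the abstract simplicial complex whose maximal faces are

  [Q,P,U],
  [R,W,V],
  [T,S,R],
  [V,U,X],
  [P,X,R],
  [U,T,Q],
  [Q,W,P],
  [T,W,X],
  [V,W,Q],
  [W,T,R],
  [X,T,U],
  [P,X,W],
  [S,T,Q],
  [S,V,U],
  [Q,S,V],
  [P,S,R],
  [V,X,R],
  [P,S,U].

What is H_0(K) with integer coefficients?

H_0 ≅ Z.

Fix the vertex order P < Q < R < S < T < U < V < W < X and write every simplex with vertices in increasing order. Then dim K = 2 and the simplices of K are:

  0-simplices (9): P, Q, R, S, T, U, V, W, X
  1-simplices (27): PQ, PR, PS, PU, PW, PX, QS, QT, QU, QV, QW, RS, RT, RV, RW, RX, ST, SU, SV, TU, TW, TX, UV, UX, VW, VX, WX
  2-simplices (18): PQU, PQW, PRS, PRX, PSU, PWX, QST, QSV, QTU, QVW, RST, RTW, RVW, RVX, SUV, TUX, TWX, UVX

giving chain groups C_0 ≅ Z^9, C_1 ≅ Z^27, C_2 ≅ Z^18.

∂_1: C_1 → C_0 sends each edge [p,q] (with p < q) to q − p. For instance
  ∂WX = X − W.
This gives a 9×27 integer matrix of rank 8; reducing to Smith normal form yields diagonal entries (1,1,1,1,1,1,1,1).

∂_2: C_2 → C_1 sends each 2-simplex [p,q,r] to [q,r] − [p,r] + [p,q]. For instance
  ∂QSV = SV − QV + QS,
  ∂TUX = UX − TX + TU.
This gives a 27×18 integer matrix of rank 18; reducing to Smith normal form yields diagonal entries (1,1,1,1,1,1,1,1,1,1,1,1,1,1,1,1,1,2).

Now H_k = ker ∂_k / im ∂_{k+1}, so:

  H_0: rank C_0 − rank ∂_1 = 9 − 8 = 1, and the invariant factors of ∂_1 are all 1, so H_0 ≅ Z.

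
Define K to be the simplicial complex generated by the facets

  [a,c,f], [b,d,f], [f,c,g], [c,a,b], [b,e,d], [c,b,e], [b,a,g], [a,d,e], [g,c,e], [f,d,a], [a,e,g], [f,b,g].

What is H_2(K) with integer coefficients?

Fix the vertex order a < b < c < d < e < f < g and write every simplex with vertices in increasing order. Then dim K = 2 and the simplices of K are:

  0-simplices (7): a, b, c, d, e, f, g
  1-simplices (18): ab, ac, ad, ae, af, ag, bc, bd, be, bf, bg, ce, cf, cg, de, df, eg, fg
  2-simplices (12): abc, abg, acf, ade, adf, aeg, bce, bde, bdf, bfg, ceg, cfg

so the chain groups are C_0 ≅ Z^7, C_1 ≅ Z^18, C_2 ≅ Z^12.

The boundary map ∂_1: C_1 → C_0 sends each edge [p,q] (with p < q) to q − p. For instance
  ∂bd = d − b.
The resulting 7×18 matrix has rank 6, and its Smith normal form has invariant factors (1,1,1,1,1,1).

∂_2: C_2 → C_1 acts by ∂[p,q,r] = [q,r] − [p,r] + [p,q]. For instance
  ∂bde = de − be + bd,
  ∂acf = cf − af + ac.
As a 18×12 matrix over Z this has rank 12, with invariant factors (1,1,1,1,1,1,1,1,1,1,1,2).

Now H_k = ker ∂_k / im ∂_{k+1}, so:

  H_2: rank ker ∂_2 − rank ∂_3 = (12 − 12) − 0 = 0, and there is no ∂_3, so H_2 = 0.

(K is a triangulation of the real projective plane RP^2.)

H_2 = 0.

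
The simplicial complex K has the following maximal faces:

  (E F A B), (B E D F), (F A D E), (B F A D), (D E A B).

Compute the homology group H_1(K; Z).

H_1 ≅ 0.

K has 5 vertices, 10 edges, 10 triangles, 5 3-simplices.
rank ∂_1 = 4, rank ∂_2 = 6 ⇒ b_1 = 10 − 4 − 6 = 0; all invariant factors of ∂_2 are 1 so no torsion. So H_1 = 0.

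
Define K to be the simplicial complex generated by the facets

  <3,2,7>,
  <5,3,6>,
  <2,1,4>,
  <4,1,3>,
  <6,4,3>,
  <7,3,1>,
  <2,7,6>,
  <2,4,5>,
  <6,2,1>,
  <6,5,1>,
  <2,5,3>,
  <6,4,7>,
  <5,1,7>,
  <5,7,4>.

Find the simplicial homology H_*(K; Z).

H_0 ≅ Z,  H_1 ≅ Z^2,  H_2 ≅ Z.

Take the total order 1 < 2 < 3 < 4 < 5 < 6 < 7 on the vertex set. Then K (dimension 2) consists of the simplices:

  0-simplices (7): [1], [2], [3], [4], [5], [6], [7]
  1-simplices (21): [1,2], [1,3], [1,4], [1,5], [1,6], [1,7], [2,3], [2,4], [2,5], [2,6], [2,7], [3,4], [3,5], [3,6], [3,7], [4,5], [4,6], [4,7], [5,6], [5,7], [6,7]
  2-simplices (14): [1,2,4], [1,2,6], [1,3,4], [1,3,7], [1,5,6], [1,5,7], [2,3,5], [2,3,7], [2,4,5], [2,6,7], [3,4,6], [3,5,6], [4,5,7], [4,6,7]

so the chain groups are C_0 ≅ Z^7, C_1 ≅ Z^21, C_2 ≅ Z^14.

The boundary map ∂_1: C_1 → C_0 sends each edge [p,q] (with p < q) to q − p.
The resulting 7×21 matrix has rank 6, and its Smith normal form has invariant factors (1,1,1,1,1,1).

∂_2: C_2 → C_1 acts by ∂[p,q,r] = [q,r] − [p,r] + [p,q]. For instance
  ∂[3,5,6] = [5,6] − [3,6] + [3,5],
  ∂[2,3,7] = [3,7] − [2,7] + [2,3].
As a 21×14 matrix over Z this has rank 13, with invariant factors (1,1,1,1,1,1,1,1,1,1,1,1,1).

Now H_k = ker ∂_k / im ∂_{k+1}, so:

  H_0: rank C_0 − rank ∂_1 = 7 − 6 = 1, and the invariant factors of ∂_1 are all 1, so H_0 ≅ Z.
  H_1: rank ker ∂_1 − rank ∂_2 = (21 − 6) − 13 = 2, and the invariant factors of ∂_2 are all 1, so H_1 ≅ Z^2.
  H_2: rank ker ∂_2 − rank ∂_3 = (14 − 13) − 0 = 1, and there is no ∂_3, so H_2 ≅ Z.

(K is a triangulation of the torus T^2.)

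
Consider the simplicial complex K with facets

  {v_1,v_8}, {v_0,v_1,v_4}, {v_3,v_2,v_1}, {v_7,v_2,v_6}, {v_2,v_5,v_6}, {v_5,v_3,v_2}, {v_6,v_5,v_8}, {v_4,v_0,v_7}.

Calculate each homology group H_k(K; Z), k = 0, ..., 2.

H_0 ≅ Z,  H_1 ≅ Z^2,  H_2 = 0.

Take the total order v_0 < v_1 < v_2 < v_3 < v_4 < v_5 < v_6 < v_7 < v_8 on the vertex set. Then K (dimension 2) consists of the simplices:

  0-simplices (9): [v_0], [v_1], [v_2], [v_3], [v_4], [v_5], [v_6], [v_7], [v_8]
  1-simplices (17): (17 of them)
  2-simplices (7): [v_0,v_1,v_4], [v_0,v_4,v_7], [v_1,v_2,v_3], [v_2,v_3,v_5], [v_2,v_5,v_6], [v_2,v_6,v_7], [v_5,v_6,v_8]

giving chain groups C_0 ≅ Z^9, C_1 ≅ Z^17, C_2 ≅ Z^7.

Boundary ∂_1: C_1 → C_0 sends each edge [p,q] (with p < q) to q − p.
As a 9×17 matrix over Z this has rank 8, with invariant factors (1,1,1,1,1,1,1,1).

∂_2: C_2 → C_1 sends each 2-simplex [p,q,r] to [q,r] − [p,r] + [p,q]. For instance
  ∂[v_0,v_4,v_7] = [v_4,v_7] − [v_0,v_7] + [v_0,v_4],
  ∂[v_2,v_3,v_5] = [v_3,v_5] − [v_2,v_5] + [v_2,v_3].
As a 17×7 matrix over Z this has rank 7, with invariant factors (1,1,1,1,1,1,1).

Now H_k = ker ∂_k / im ∂_{k+1}, so:

  H_0: rank C_0 − rank ∂_1 = 9 − 8 = 1, and the invariant factors of ∂_1 are all 1, so H_0 ≅ Z.
  H_1: rank ker ∂_1 − rank ∂_2 = (17 − 8) − 7 = 2, and the invariant factors of ∂_2 are all 1, so H_1 ≅ Z^2.
  H_2: rank ker ∂_2 − rank ∂_3 = (7 − 7) − 0 = 0, and there is no ∂_3, so H_2 ≅ 0.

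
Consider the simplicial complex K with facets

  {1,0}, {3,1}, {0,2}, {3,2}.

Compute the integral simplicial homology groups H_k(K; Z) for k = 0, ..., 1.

Order the vertices as 0 < 1 < 2 < 3. Listing each simplex with vertices in this order, K has dimension 1 with simplices:

  0-simplices (4): [0], [1], [2], [3]
  1-simplices (4): [0,1], [0,2], [1,3], [2,3]

giving chain groups C_0 ≅ Z^4, C_1 ≅ Z^4.

Boundary ∂_1: C_1 → C_0 maps an edge to its endpoints' difference, ∂[p,q] = q − p. For instance
  ∂[2,3] = [3] − [2].
This gives a 4×4 integer matrix of rank 3; reducing to Smith normal form yields diagonal entries (1,1,1).

From H_k ≅ ker(∂_k) / im(∂_{k+1}) we obtain:

  H_0: rank C_0 − rank ∂_1 = 4 − 3 = 1, and the invariant factors of ∂_1 are all 1, so H_0 ≅ Z.
  H_1: rank ker ∂_1 − rank ∂_2 = (4 − 3) − 0 = 1, and there is no ∂_2, so H_1 ≅ Z.

(K is a triangulation of the circle S^1.)

H_0 ≅ Z,  H_1 ≅ Z.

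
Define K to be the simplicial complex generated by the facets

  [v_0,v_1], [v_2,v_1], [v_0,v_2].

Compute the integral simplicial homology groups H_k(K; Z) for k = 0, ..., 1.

H_0 ≅ Z,  H_1 ≅ Z.

K has 3 vertices, 3 edges.
rank ∂_0 = 0, rank ∂_1 = 2 ⇒ b_0 = 3 − 0 − 2 = 1; all invariant factors of ∂_1 are 1 so no torsion. So H_0 = Z.
rank ∂_1 = 2, rank ∂_2 = 0 ⇒ b_1 = 3 − 2 − 0 = 1. So H_1 = Z.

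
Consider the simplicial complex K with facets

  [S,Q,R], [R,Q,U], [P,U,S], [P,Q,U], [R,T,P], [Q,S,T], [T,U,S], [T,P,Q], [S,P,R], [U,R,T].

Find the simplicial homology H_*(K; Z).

H_0 ≅ Z,  H_1 ≅ Z/2,  H_2 = 0.

K has 6 vertices, 15 edges, 10 triangles.
rank ∂_0 = 0, rank ∂_1 = 5 ⇒ b_0 = 6 − 0 − 5 = 1; all invariant factors of ∂_1 are 1 so no torsion. So H_0 = Z.
rank ∂_1 = 5, rank ∂_2 = 10 ⇒ b_1 = 15 − 5 − 10 = 0; ∂_2 has invariant factor(s) [2] giving torsion. So H_1 = Z/2.
rank ∂_2 = 10, rank ∂_3 = 0 ⇒ b_2 = 10 − 10 − 0 = 0. So H_2 = 0.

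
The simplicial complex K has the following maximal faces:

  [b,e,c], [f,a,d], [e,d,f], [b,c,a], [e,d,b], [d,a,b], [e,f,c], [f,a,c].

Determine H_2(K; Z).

H_2 ≅ Z.

Order the vertices as a < b < c < d < e < f. Listing each simplex with vertices in this order, K has dimension 2 with simplices:

  0-simplices (6): a, b, c, d, e, f
  1-simplices (12): ab, ac, ad, af, bc, bd, be, ce, cf, de, df, ef
  2-simplices (8): abc, abd, acf, adf, bce, bde, cef, def

so the chain groups are C_0 ≅ Z^6, C_1 ≅ Z^12, C_2 ≅ Z^8.

∂_1: C_1 → C_0 is given by ∂[p,q] = [q] − [p].
The 6×12 boundary matrix has rank 5 and Smith normal form diag(1,1,1,1,1).

The boundary map ∂_2: C_2 → C_1 acts by ∂[p,q,r] = [q,r] − [p,r] + [p,q]. For instance
  ∂acf = cf − af + ac,
  ∂abc = bc − ac + ab.
The resulting 12×8 matrix has rank 7, and its Smith normal form has invariant factors (1,1,1,1,1,1,1).

From H_k ≅ ker(∂_k) / im(∂_{k+1}) we obtain:

  H_2: rank ker ∂_2 − rank ∂_3 = (8 − 7) − 0 = 1, and there is no ∂_3, so H_2 ≅ Z.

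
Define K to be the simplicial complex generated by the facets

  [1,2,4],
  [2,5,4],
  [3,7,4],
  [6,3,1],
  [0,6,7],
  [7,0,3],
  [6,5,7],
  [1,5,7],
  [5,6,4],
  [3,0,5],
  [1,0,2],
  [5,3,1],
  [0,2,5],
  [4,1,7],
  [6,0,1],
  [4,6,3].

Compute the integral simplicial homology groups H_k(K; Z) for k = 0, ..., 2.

H_0 = Z,  H_1 = Z^2,  H_2 = Z.

Fix the vertex order 0 < 1 < 2 < 3 < 4 < 5 < 6 < 7 and write every simplex with vertices in increasing order. Then dim K = 2 and the simplices of K are:

  0-simplices (8): [0], [1], [2], [3], [4], [5], [6], [7]
  1-simplices (24): (24 of them)
  2-simplices (16): [0,1,2], [0,1,6], [0,2,5], [0,3,5], [0,3,7], [0,6,7], [1,2,4], [1,3,5], [1,3,6], [1,4,7], [1,5,7], [2,4,5], [3,4,6], [3,4,7], [4,5,6], [5,6,7]

Hence C_0 ≅ Z^8, C_1 ≅ Z^24, C_2 ≅ Z^16.

∂_1: C_1 → C_0 sends each edge [p,q] (with p < q) to q − p. For instance
  ∂[0,5] = [5] − [0].
The 8×24 boundary matrix has rank 7 and Smith normal form diag(1,1,1,1,1,1,1).

∂_2: C_2 → C_1 maps a triangle to the signed sum of its edges. For instance
  ∂[3,4,6] = [4,6] − [3,6] + [3,4],
  ∂[0,1,2] = [1,2] − [0,2] + [0,1].
The resulting 24×16 matrix has rank 15, and its Smith normal form has invariant factors (1,1,1,1,1,1,1,1,1,1,1,1,1,1,1).

Computing H_k = (kernel of ∂_k) / (image of ∂_{k+1}):

  H_0: rank C_0 − rank ∂_1 = 8 − 7 = 1, and the invariant factors of ∂_1 are all 1, so H_0 = Z.
  H_1: rank ker ∂_1 − rank ∂_2 = (24 − 7) − 15 = 2, and the invariant factors of ∂_2 are all 1, so H_1 = Z^2.
  H_2: rank ker ∂_2 − rank ∂_3 = (16 − 15) − 0 = 1, and there is no ∂_3, so H_2 = Z.

As a check, the Euler characteristic is 8 − 24 + 16 = 0, which agrees with 1 − 2 + 1 = 0.
(K is a triangulation of the torus T^2.)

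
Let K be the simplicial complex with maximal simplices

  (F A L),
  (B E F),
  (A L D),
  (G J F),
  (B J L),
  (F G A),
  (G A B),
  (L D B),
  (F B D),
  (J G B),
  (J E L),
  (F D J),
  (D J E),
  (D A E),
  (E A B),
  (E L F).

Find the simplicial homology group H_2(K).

We work with the vertex ordering A < B < D < E < F < G < J < L. The simplices of K, each written with vertices in increasing order, are:

  0-simplices (8): A, B, D, E, F, G, J, L
  1-simplices (24): AB, AD, AE, AF, AG, AL, BD, BE, BF, BG, BJ, BL, DE, DF, DJ, DL, EF, EJ, EL, FG, FJ, FL, GJ, JL
  2-simplices (16): ABE, ABG, ADE, ADL, AFG, AFL, BDF, BDL, BEF, BGJ, BJL, DEJ, DFJ, EFL, EJL, FGJ

Hence C_0 ≅ Z^8, C_1 ≅ Z^24, C_2 ≅ Z^16.

The boundary map ∂_1: C_1 → C_0 is given by ∂[p,q] = [q] − [p]. For instance
  ∂AD = D − A.
The 8×24 boundary matrix has rank 7 and Smith normal form diag(1,1,1,1,1,1,1).

The boundary map ∂_2: C_2 → C_1 maps a triangle to the signed sum of its edges. For instance
  ∂ABE = BE − AE + AB,
  ∂ADL = DL − AL + AD.
The 24×16 boundary matrix has rank 15 and Smith normal form diag(1,1,1,1,1,1,1,1,1,1,1,1,1,1,1).

Computing H_k = (kernel of ∂_k) / (image of ∂_{k+1}):

  H_2: rank ker ∂_2 − rank ∂_3 = (16 − 15) − 0 = 1, and there is no ∂_3, so H_2 ≅ Z.

H_2 ≅ Z.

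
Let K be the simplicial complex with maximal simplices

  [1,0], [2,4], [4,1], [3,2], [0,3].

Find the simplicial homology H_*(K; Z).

H_0 ≅ Z,  H_1 ≅ Z.

Take the total order 0 < 1 < 2 < 3 < 4 on the vertex set. Then K (dimension 1) consists of the simplices:

  0-simplices (5): [0], [1], [2], [3], [4]
  1-simplices (5): [0,1], [0,3], [1,4], [2,3], [2,4]

so the chain groups are C_0 ≅ Z^5, C_1 ≅ Z^5.

Boundary ∂_1: C_1 → C_0 sends each edge [p,q] (with p < q) to q − p. For instance
  ∂[2,4] = [4] − [2].
As a 5×5 matrix over Z this has rank 4, with invariant factors (1,1,1,1).

From H_k ≅ ker(∂_k) / im(∂_{k+1}) we obtain:

  H_0: rank C_0 − rank ∂_1 = 5 − 4 = 1, and the invariant factors of ∂_1 are all 1, so H_0 ≅ Z.
  H_1: rank ker ∂_1 − rank ∂_2 = (5 − 4) − 0 = 1, and there is no ∂_2, so H_1 ≅ Z.

As a check, the Euler characteristic is 5 − 5 = 0, which agrees with 1 − 1 = 0.
(K is a triangulation of the circle S^1.)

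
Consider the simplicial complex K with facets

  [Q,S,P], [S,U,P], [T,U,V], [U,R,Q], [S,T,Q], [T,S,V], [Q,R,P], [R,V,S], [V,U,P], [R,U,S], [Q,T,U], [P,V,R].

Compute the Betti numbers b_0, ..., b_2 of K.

Take the total order P < Q < R < S < T < U < V on the vertex set. Then K (dimension 2) consists of the simplices:

  0-simplices (7): P, Q, R, S, T, U, V
  1-simplices (18): PQ, PR, PS, PU, PV, QR, QS, QT, QU, RS, RU, RV, ST, SU, SV, TU, TV, UV
  2-simplices (12): PQR, PQS, PRV, PSU, PUV, QRU, QST, QTU, RSU, RSV, STV, TUV

giving chain groups C_0 ≅ Z^7, C_1 ≅ Z^18, C_2 ≅ Z^12.

Boundary ∂_1: C_1 → C_0 sends each edge [p,q] (with p < q) to q − p. For instance
  ∂QT = T − Q.
This gives a 7×18 integer matrix of rank 6; reducing to Smith normal form yields diagonal entries (1,1,1,1,1,1).

Boundary ∂_2: C_2 → C_1 maps a triangle to the signed sum of its edges. For instance
  ∂RSV = SV − RV + RS,
  ∂PUV = UV − PV + PU.
The resulting 18×12 matrix has rank 12, and its Smith normal form has invariant factors (1,1,1,1,1,1,1,1,1,1,1,2).

From H_k ≅ ker(∂_k) / im(∂_{k+1}) we obtain:

  H_0: rank C_0 − rank ∂_1 = 7 − 6 = 1, and the invariant factors of ∂_1 are all 1, so H_0 = Z.
  H_1: rank ker ∂_1 − rank ∂_2 = (18 − 6) − 12 = 0, and ∂_2 has invariant factor 2 > 1, so H_1 = Z/2Z.
  H_2: rank ker ∂_2 − rank ∂_3 = (12 − 12) − 0 = 0, and there is no ∂_3, so H_2 = 0.

(K is a triangulation of the real projective plane RP^2.)

Hence the Betti numbers are b_0 = 1, b_1 = 0, b_2 = 0.

b_0 = 1, b_1 = 0, b_2 = 0.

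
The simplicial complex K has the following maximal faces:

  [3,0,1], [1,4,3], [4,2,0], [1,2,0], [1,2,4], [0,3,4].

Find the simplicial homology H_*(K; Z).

H_0 = Z,  H_1 = 0,  H_2 = Z.

Fix the vertex order 0 < 1 < 2 < 3 < 4 and write every simplex with vertices in increasing order. Then dim K = 2 and the simplices of K are:

  0-simplices (5): [0], [1], [2], [3], [4]
  1-simplices (9): [0,1], [0,2], [0,3], [0,4], [1,2], [1,3], [1,4], [2,4], [3,4]
  2-simplices (6): [0,1,2], [0,1,3], [0,2,4], [0,3,4], [1,2,4], [1,3,4]

Hence C_0 ≅ Z^5, C_1 ≅ Z^9, C_2 ≅ Z^6.

The boundary map ∂_1: C_1 → C_0 sends each edge [p,q] (with p < q) to q − p. For instance
  ∂[0,4] = [4] − [0].
This gives a 5×9 integer matrix of rank 4; reducing to Smith normal form yields diagonal entries (1,1,1,1).

The boundary map ∂_2: C_2 → C_1 maps a triangle to the signed sum of its edges. For instance
  ∂[1,2,4] = [2,4] − [1,4] + [1,2],
  ∂[0,1,2] = [1,2] − [0,2] + [0,1].
This gives a 9×6 integer matrix of rank 5; reducing to Smith normal form yields diagonal entries (1,1,1,1,1).

Reading off H_k = ker ∂_k / im ∂_{k+1}:

  H_0: rank C_0 − rank ∂_1 = 5 − 4 = 1, and the invariant factors of ∂_1 are all 1, so H_0 = Z.
  H_1: rank ker ∂_1 − rank ∂_2 = (9 − 4) − 5 = 0, and the invariant factors of ∂_2 are all 1, so H_1 = 0.
  H_2: rank ker ∂_2 − rank ∂_3 = (6 − 5) − 0 = 1, and there is no ∂_3, so H_2 = Z.

As a check, the Euler characteristic is 5 − 9 + 6 = 2, which agrees with 1 − 0 + 1 = 2.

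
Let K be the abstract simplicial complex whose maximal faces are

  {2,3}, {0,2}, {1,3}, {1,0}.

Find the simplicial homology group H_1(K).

H_1 = Z.

Take the total order 0 < 1 < 2 < 3 on the vertex set. Then K (dimension 1) consists of the simplices:

  0-simplices (4): [0], [1], [2], [3]
  1-simplices (4): [0,1], [0,2], [1,3], [2,3]

so the chain groups are C_0 ≅ Z^4, C_1 ≅ Z^4.

∂_1: C_1 → C_0 is given by ∂[p,q] = [q] − [p]. For instance
  ∂[0,1] = [1] − [0].
As a 4×4 matrix over Z this has rank 3, with invariant factors (1,1,1).

Reading off H_k = ker ∂_k / im ∂_{k+1}:

  H_1: rank ker ∂_1 − rank ∂_2 = (4 − 3) − 0 = 1, and there is no ∂_2, so H_1 ≅ Z.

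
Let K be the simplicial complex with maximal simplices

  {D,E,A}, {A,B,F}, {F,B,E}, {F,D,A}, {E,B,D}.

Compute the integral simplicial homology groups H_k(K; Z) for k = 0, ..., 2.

Take the total order A < B < D < E < F on the vertex set. Then K (dimension 2) consists of the simplices:

  0-simplices (5): A, B, D, E, F
  1-simplices (10): AB, AD, AE, AF, BD, BE, BF, DE, DF, EF
  2-simplices (5): ABF, ADE, ADF, BDE, BEF

giving chain groups C_0 ≅ Z^5, C_1 ≅ Z^10, C_2 ≅ Z^5.

∂_1: C_1 → C_0 maps an edge to its endpoints' difference, ∂[p,q] = q − p. For instance
  ∂BD = D − B.
This gives a 5×10 integer matrix of rank 4; reducing to Smith normal form yields diagonal entries (1,1,1,1).

∂_2: C_2 → C_1 maps a triangle to the signed sum of its edges. For instance
  ∂BEF = EF − BF + BE,
  ∂ADE = DE − AE + AD.
The 10×5 boundary matrix has rank 5 and Smith normal form diag(1,1,1,1,1).

Reading off H_k = ker ∂_k / im ∂_{k+1}:

  H_0: rank C_0 − rank ∂_1 = 5 − 4 = 1, and the invariant factors of ∂_1 are all 1, so H_0 ≅ Z.
  H_1: rank ker ∂_1 − rank ∂_2 = (10 − 4) − 5 = 1, and the invariant factors of ∂_2 are all 1, so H_1 ≅ Z.
  H_2: rank ker ∂_2 − rank ∂_3 = (5 − 5) − 0 = 0, and there is no ∂_3, so H_2 ≅ 0.

As a check, the Euler characteristic is 5 − 10 + 5 = 0, which agrees with 1 − 1 + 0 = 0.

H_0 = Z,  H_1 = Z,  H_2 = 0.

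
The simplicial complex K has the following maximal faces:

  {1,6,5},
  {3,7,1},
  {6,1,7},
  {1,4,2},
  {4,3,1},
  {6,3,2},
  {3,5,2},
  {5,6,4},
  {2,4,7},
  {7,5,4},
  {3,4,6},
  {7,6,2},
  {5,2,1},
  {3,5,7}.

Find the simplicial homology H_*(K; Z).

H_0 = Z,  H_1 = Z^2,  H_2 = Z.

Order the vertices as 1 < 2 < 3 < 4 < 5 < 6 < 7. Listing each simplex with vertices in this order, K has dimension 2 with simplices:

  0-simplices (7): [1], [2], [3], [4], [5], [6], [7]
  1-simplices (21): [1,2], [1,3], [1,4], [1,5], [1,6], [1,7], [2,3], [2,4], [2,5], [2,6], [2,7], [3,4], [3,5], [3,6], [3,7], [4,5], [4,6], [4,7], [5,6], [5,7], [6,7]
  2-simplices (14): [1,2,4], [1,2,5], [1,3,4], [1,3,7], [1,5,6], [1,6,7], [2,3,5], [2,3,6], [2,4,7], [2,6,7], [3,4,6], [3,5,7], [4,5,6], [4,5,7]

giving chain groups C_0 ≅ Z^7, C_1 ≅ Z^21, C_2 ≅ Z^14.

The boundary map ∂_1: C_1 → C_0 is given by ∂[p,q] = [q] − [p]. For instance
  ∂[1,4] = [4] − [1].
This gives a 7×21 integer matrix of rank 6; reducing to Smith normal form yields diagonal entries (1,1,1,1,1,1).

∂_2: C_2 → C_1 maps a triangle to the signed sum of its edges. For instance
  ∂[2,3,5] = [3,5] − [2,5] + [2,3],
  ∂[4,5,7] = [5,7] − [4,7] + [4,5].
The resulting 21×14 matrix has rank 13, and its Smith normal form has invariant factors (1,1,1,1,1,1,1,1,1,1,1,1,1).

Reading off H_k = ker ∂_k / im ∂_{k+1}:

  H_0: rank C_0 − rank ∂_1 = 7 − 6 = 1, and the invariant factors of ∂_1 are all 1, so H_0 = Z.
  H_1: rank ker ∂_1 − rank ∂_2 = (21 − 6) − 13 = 2, and the invariant factors of ∂_2 are all 1, so H_1 = Z^2.
  H_2: rank ker ∂_2 − rank ∂_3 = (14 − 13) − 0 = 1, and there is no ∂_3, so H_2 = Z.

As a check, the Euler characteristic is 7 − 21 + 14 = 0, which agrees with 1 − 2 + 1 = 0.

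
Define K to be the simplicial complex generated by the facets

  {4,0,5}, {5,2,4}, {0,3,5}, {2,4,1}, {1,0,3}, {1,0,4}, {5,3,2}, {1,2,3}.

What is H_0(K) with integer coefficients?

H_0 ≅ Z.

We work with the vertex ordering 0 < 1 < 2 < 3 < 4 < 5. The simplices of K, each written with vertices in increasing order, are:

  0-simplices (6): [0], [1], [2], [3], [4], [5]
  1-simplices (12): [0,1], [0,3], [0,4], [0,5], [1,2], [1,3], [1,4], [2,3], [2,4], [2,5], [3,5], [4,5]
  2-simplices (8): [0,1,3], [0,1,4], [0,3,5], [0,4,5], [1,2,3], [1,2,4], [2,3,5], [2,4,5]

giving chain groups C_0 ≅ Z^6, C_1 ≅ Z^12, C_2 ≅ Z^8.

Boundary ∂_1: C_1 → C_0 sends each edge [p,q] (with p < q) to q − p. For instance
  ∂[2,4] = [4] − [2].
This gives a 6×12 integer matrix of rank 5; reducing to Smith normal form yields diagonal entries (1,1,1,1,1).

Boundary ∂_2: C_2 → C_1 acts by ∂[p,q,r] = [q,r] − [p,r] + [p,q]. For instance
  ∂[0,1,4] = [1,4] − [0,4] + [0,1],
  ∂[1,2,3] = [2,3] − [1,3] + [1,2].
This gives a 12×8 integer matrix of rank 7; reducing to Smith normal form yields diagonal entries (1,1,1,1,1,1,1).

Reading off H_k = ker ∂_k / im ∂_{k+1}:

  H_0: rank C_0 − rank ∂_1 = 6 − 5 = 1, and the invariant factors of ∂_1 are all 1, so H_0 = Z.

(K is a triangulation of the 2-sphere S^2.)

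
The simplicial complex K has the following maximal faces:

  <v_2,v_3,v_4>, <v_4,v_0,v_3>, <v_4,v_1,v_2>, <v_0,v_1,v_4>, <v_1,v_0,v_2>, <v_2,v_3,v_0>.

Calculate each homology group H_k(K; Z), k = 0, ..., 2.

H_0 = Z,  H_1 = 0,  H_2 = Z.

Fix the vertex order v_0 < v_1 < v_2 < v_3 < v_4 and write every simplex with vertices in increasing order. Then dim K = 2 and the simplices of K are:

  0-simplices (5): [v_0], [v_1], [v_2], [v_3], [v_4]
  1-simplices (9): [v_0,v_1], [v_0,v_2], [v_0,v_3], [v_0,v_4], [v_1,v_2], [v_1,v_4], [v_2,v_3], [v_2,v_4], [v_3,v_4]
  2-simplices (6): [v_0,v_1,v_2], [v_0,v_1,v_4], [v_0,v_2,v_3], [v_0,v_3,v_4], [v_1,v_2,v_4], [v_2,v_3,v_4]

Hence C_0 ≅ Z^5, C_1 ≅ Z^9, C_2 ≅ Z^6.

The boundary map ∂_1: C_1 → C_0 sends each edge [p,q] (with p < q) to q − p.
The resulting 5×9 matrix has rank 4, and its Smith normal form has invariant factors (1,1,1,1).

The boundary map ∂_2: C_2 → C_1 sends each 2-simplex [p,q,r] to [q,r] − [p,r] + [p,q]. For instance
  ∂[v_0,v_1,v_4] = [v_1,v_4] − [v_0,v_4] + [v_0,v_1],
  ∂[v_2,v_3,v_4] = [v_3,v_4] − [v_2,v_4] + [v_2,v_3].
The resulting 9×6 matrix has rank 5, and its Smith normal form has invariant factors (1,1,1,1,1).

Reading off H_k = ker ∂_k / im ∂_{k+1}:

  H_0: rank C_0 − rank ∂_1 = 5 − 4 = 1, and the invariant factors of ∂_1 are all 1, so H_0 ≅ Z.
  H_1: rank ker ∂_1 − rank ∂_2 = (9 − 4) − 5 = 0, and the invariant factors of ∂_2 are all 1, so H_1 ≅ 0.
  H_2: rank ker ∂_2 − rank ∂_3 = (6 − 5) − 0 = 1, and there is no ∂_3, so H_2 ≅ Z.

As a check, the Euler characteristic is 5 − 9 + 6 = 2, which agrees with 1 − 0 + 1 = 2.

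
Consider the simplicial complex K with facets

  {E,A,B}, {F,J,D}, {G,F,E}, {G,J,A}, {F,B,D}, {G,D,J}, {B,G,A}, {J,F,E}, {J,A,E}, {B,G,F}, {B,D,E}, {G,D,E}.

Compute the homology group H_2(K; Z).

H_2 ≅ 0.

Fix the vertex order A < B < D < E < F < G < J and write every simplex with vertices in increasing order. Then dim K = 2 and the simplices of K are:

  0-simplices (7): A, B, D, E, F, G, J
  1-simplices (18): AB, AE, AG, AJ, BD, BE, BF, BG, DE, DF, DG, DJ, EF, EG, EJ, FG, FJ, GJ
  2-simplices (12): ABE, ABG, AEJ, AGJ, BDE, BDF, BFG, DEG, DFJ, DGJ, EFG, EFJ

so the chain groups are C_0 ≅ Z^7, C_1 ≅ Z^18, C_2 ≅ Z^12.

The boundary map ∂_1: C_1 → C_0 is given by ∂[p,q] = [q] − [p]. For instance
  ∂DG = G − D.
The 7×18 boundary matrix has rank 6 and Smith normal form diag(1,1,1,1,1,1).

The boundary map ∂_2: C_2 → C_1 acts by ∂[p,q,r] = [q,r] − [p,r] + [p,q]. For instance
  ∂BDF = DF − BF + BD,
  ∂ABE = BE − AE + AB.
As a 18×12 matrix over Z this has rank 12, with invariant factors (1,1,1,1,1,1,1,1,1,1,1,2).

Computing H_k = (kernel of ∂_k) / (image of ∂_{k+1}):

  H_2: rank ker ∂_2 − rank ∂_3 = (12 − 12) − 0 = 0, and there is no ∂_3, so H_2 ≅ 0.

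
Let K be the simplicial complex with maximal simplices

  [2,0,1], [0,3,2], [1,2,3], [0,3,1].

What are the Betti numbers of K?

b_0 = 1, b_1 = 0, b_2 = 1.

Order the vertices as 0 < 1 < 2 < 3. Listing each simplex with vertices in this order, K has dimension 2 with simplices:

  0-simplices (4): [0], [1], [2], [3]
  1-simplices (6): [0,1], [0,2], [0,3], [1,2], [1,3], [2,3]
  2-simplices (4): [0,1,2], [0,1,3], [0,2,3], [1,2,3]

giving chain groups C_0 ≅ Z^4, C_1 ≅ Z^6, C_2 ≅ Z^4.

∂_1: C_1 → C_0 is given by ∂[p,q] = [q] − [p].
As a 4×6 matrix over Z this has rank 3, with invariant factors (1,1,1).

Boundary ∂_2: C_2 → C_1 sends each 2-simplex [p,q,r] to [q,r] − [p,r] + [p,q]. For instance
  ∂[0,1,3] = [1,3] − [0,3] + [0,1],
  ∂[1,2,3] = [2,3] − [1,3] + [1,2].
The resulting 6×4 matrix has rank 3, and its Smith normal form has invariant factors (1,1,1).

Now H_k = ker ∂_k / im ∂_{k+1}, so:

  H_0: rank C_0 − rank ∂_1 = 4 − 3 = 1, and the invariant factors of ∂_1 are all 1, so H_0 ≅ Z.
  H_1: rank ker ∂_1 − rank ∂_2 = (6 − 3) − 3 = 0, and the invariant factors of ∂_2 are all 1, so H_1 ≅ 0.
  H_2: rank ker ∂_2 − rank ∂_3 = (4 − 3) − 0 = 1, and there is no ∂_3, so H_2 ≅ Z.

(K is a triangulation of the 2-sphere S^2.)

Hence the Betti numbers are b_0 = 1, b_1 = 0, b_2 = 1.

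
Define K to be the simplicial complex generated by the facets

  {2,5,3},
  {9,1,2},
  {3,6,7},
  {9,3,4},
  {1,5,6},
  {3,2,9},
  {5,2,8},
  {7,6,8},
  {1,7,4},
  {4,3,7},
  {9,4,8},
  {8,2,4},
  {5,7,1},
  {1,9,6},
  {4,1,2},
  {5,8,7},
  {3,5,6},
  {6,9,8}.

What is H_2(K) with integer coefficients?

Fix the vertex order 1 < 2 < 3 < 4 < 5 < 6 < 7 < 8 < 9 and write every simplex with vertices in increasing order. Then dim K = 2 and the simplices of K are:

  0-simplices (9): [1], [2], [3], [4], [5], [6], [7], [8], [9]
  1-simplices (27): (27 of them)
  2-simplices (18): [1,2,4], [1,2,9], [1,4,7], [1,5,6], [1,5,7], [1,6,9], [2,3,5], [2,3,9], [2,4,8], [2,5,8], [3,4,7], [3,4,9], [3,5,6], [3,6,7], [4,8,9], [5,7,8], [6,7,8], [6,8,9]

Hence C_0 ≅ Z^9, C_1 ≅ Z^27, C_2 ≅ Z^18.

∂_1: C_1 → C_0 is given by ∂[p,q] = [q] − [p]. For instance
  ∂[2,5] = [5] − [2].
The 9×27 boundary matrix has rank 8 and Smith normal form diag(1,1,1,1,1,1,1,1).

∂_2: C_2 → C_1 acts by ∂[p,q,r] = [q,r] − [p,r] + [p,q]. For instance
  ∂[1,5,7] = [5,7] − [1,7] + [1,5],
  ∂[3,6,7] = [6,7] − [3,7] + [3,6].
This gives a 27×18 integer matrix of rank 18; reducing to Smith normal form yields diagonal entries (1,1,1,1,1,1,1,1,1,1,1,1,1,1,1,1,1,2).

Computing H_k = (kernel of ∂_k) / (image of ∂_{k+1}):

  H_2: rank ker ∂_2 − rank ∂_3 = (18 − 18) − 0 = 0, and there is no ∂_3, so H_2 = 0.

H_2 ≅ 0.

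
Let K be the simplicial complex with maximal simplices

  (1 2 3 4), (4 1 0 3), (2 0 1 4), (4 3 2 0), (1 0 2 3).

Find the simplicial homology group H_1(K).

Take the total order 0 < 1 < 2 < 3 < 4 on the vertex set. Then K (dimension 3) consists of the simplices:

  0-simplices (5): [0], [1], [2], [3], [4]
  1-simplices (10): [0,1], [0,2], [0,3], [0,4], [1,2], [1,3], [1,4], [2,3], [2,4], [3,4]
  2-simplices (10): [0,1,2], [0,1,3], [0,1,4], [0,2,3], [0,2,4], [0,3,4], [1,2,3], [1,2,4], [1,3,4], [2,3,4]
  3-simplices (5): [0,1,2,3], [0,1,2,4], [0,1,3,4], [0,2,3,4], [1,2,3,4]

so the chain groups are C_0 ≅ Z^5, C_1 ≅ Z^10, C_2 ≅ Z^10, C_3 ≅ Z^5.

Boundary ∂_1: C_1 → C_0 maps an edge to its endpoints' difference, ∂[p,q] = q − p. For instance
  ∂[1,3] = [3] − [1].
As a 5×10 matrix over Z this has rank 4, with invariant factors (1,1,1,1).

∂_2: C_2 → C_1 maps a triangle to the signed sum of its edges. For instance
  ∂[0,1,2] = [1,2] − [0,2] + [0,1],
  ∂[0,1,4] = [1,4] − [0,4] + [0,1].
As a 10×10 matrix over Z this has rank 6, with invariant factors (1,1,1,1,1,1).

Boundary ∂_3: C_3 → C_2 sends each 3-simplex σ to the alternating sum Σ_i (−1)^i (σ with its i-th vertex removed). For instance
  ∂[0,1,3,4] = [1,3,4] − [0,3,4] + [0,1,4] − [0,1,3],
  ∂[0,1,2,4] = [1,2,4] − [0,2,4] + [0,1,4] − [0,1,2].
The 10×5 boundary matrix has rank 4 and Smith normal form diag(1,1,1,1).

From H_k ≅ ker(∂_k) / im(∂_{k+1}) we obtain:

  H_1: rank ker ∂_1 − rank ∂_2 = (10 − 4) − 6 = 0, and the invariant factors of ∂_2 are all 1, so H_1 ≅ 0.

H_1 = 0.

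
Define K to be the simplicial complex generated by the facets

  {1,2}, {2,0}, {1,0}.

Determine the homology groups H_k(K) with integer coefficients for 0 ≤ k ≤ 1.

Order the vertices as 0 < 1 < 2. Listing each simplex with vertices in this order, K has dimension 1 with simplices:

  0-simplices (3): [0], [1], [2]
  1-simplices (3): [0,1], [0,2], [1,2]

giving chain groups C_0 ≅ Z^3, C_1 ≅ Z^3.

∂_1: C_1 → C_0 is given by ∂[p,q] = [q] − [p]. For instance
  ∂[0,1] = [1] − [0].
The 3×3 boundary matrix has rank 2 and Smith normal form diag(1,1).

From H_k ≅ ker(∂_k) / im(∂_{k+1}) we obtain:

  H_0: rank C_0 − rank ∂_1 = 3 − 2 = 1, and the invariant factors of ∂_1 are all 1, so H_0 = Z.
  H_1: rank ker ∂_1 − rank ∂_2 = (3 − 2) − 0 = 1, and there is no ∂_2, so H_1 = Z.

As a check, the Euler characteristic is 3 − 3 = 0, which agrees with 1 − 1 = 0.

H_0 ≅ Z,  H_1 ≅ Z.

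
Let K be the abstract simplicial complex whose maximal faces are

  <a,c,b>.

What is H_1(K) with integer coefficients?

Fix the vertex order a < b < c and write every simplex with vertices in increasing order. Then dim K = 2 and the simplices of K are:

  0-simplices (3): a, b, c
  1-simplices (3): ab, ac, bc
  2-simplices (1): abc

Hence C_0 ≅ Z^3, C_1 ≅ Z^3, C_2 ≅ Z^1.

∂_1: C_1 → C_0 maps an edge to its endpoints' difference, ∂[p,q] = q − p. For instance
  ∂ab = b − a.
The 3×3 boundary matrix has rank 2 and Smith normal form diag(1,1).

The boundary map ∂_2: C_2 → C_1 sends each 2-simplex [p,q,r] to [q,r] − [p,r] + [p,q]. For instance
  ∂abc = bc − ac + ab.
The 3×1 boundary matrix has rank 1 and Smith normal form diag(1).

Computing H_k = (kernel of ∂_k) / (image of ∂_{k+1}):

  H_1: rank ker ∂_1 − rank ∂_2 = (3 − 2) − 1 = 0, and the invariant factors of ∂_2 are all 1, so H_1 ≅ 0.

(K is a triangulation of the 2-simplex.)

H_1 = 0.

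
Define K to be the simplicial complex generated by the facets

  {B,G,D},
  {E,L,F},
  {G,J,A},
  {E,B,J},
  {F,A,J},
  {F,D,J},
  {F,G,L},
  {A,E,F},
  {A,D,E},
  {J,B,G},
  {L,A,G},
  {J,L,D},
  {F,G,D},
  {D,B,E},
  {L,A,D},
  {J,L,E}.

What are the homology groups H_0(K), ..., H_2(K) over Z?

H_0 ≅ Z,  H_1 ≅ Z^2,  H_2 ≅ Z.

We work with the vertex ordering A < B < D < E < F < G < J < L. The simplices of K, each written with vertices in increasing order, are:

  0-simplices (8): A, B, D, E, F, G, J, L
  1-simplices (24): AD, AE, AF, AG, AJ, AL, BD, BE, BG, BJ, DE, DF, DG, DJ, DL, EF, EJ, EL, FG, FJ, FL, GJ, GL, JL
  2-simplices (16): ADE, ADL, AEF, AFJ, AGJ, AGL, BDE, BDG, BEJ, BGJ, DFG, DFJ, DJL, EFL, EJL, FGL

Hence C_0 ≅ Z^8, C_1 ≅ Z^24, C_2 ≅ Z^16.

Boundary ∂_1: C_1 → C_0 maps an edge to its endpoints' difference, ∂[p,q] = q − p. For instance
  ∂JL = L − J.
This gives a 8×24 integer matrix of rank 7; reducing to Smith normal form yields diagonal entries (1,1,1,1,1,1,1).

The boundary map ∂_2: C_2 → C_1 acts by ∂[p,q,r] = [q,r] − [p,r] + [p,q]. For instance
  ∂AFJ = FJ − AJ + AF,
  ∂AGJ = GJ − AJ + AG.
As a 24×16 matrix over Z this has rank 15, with invariant factors (1,1,1,1,1,1,1,1,1,1,1,1,1,1,1).

From H_k ≅ ker(∂_k) / im(∂_{k+1}) we obtain:

  H_0: rank C_0 − rank ∂_1 = 8 − 7 = 1, and the invariant factors of ∂_1 are all 1, so H_0 ≅ Z.
  H_1: rank ker ∂_1 − rank ∂_2 = (24 − 7) − 15 = 2, and the invariant factors of ∂_2 are all 1, so H_1 ≅ Z^2.
  H_2: rank ker ∂_2 − rank ∂_3 = (16 − 15) − 0 = 1, and there is no ∂_3, so H_2 ≅ Z.

(K is a triangulation of the torus T^2.)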